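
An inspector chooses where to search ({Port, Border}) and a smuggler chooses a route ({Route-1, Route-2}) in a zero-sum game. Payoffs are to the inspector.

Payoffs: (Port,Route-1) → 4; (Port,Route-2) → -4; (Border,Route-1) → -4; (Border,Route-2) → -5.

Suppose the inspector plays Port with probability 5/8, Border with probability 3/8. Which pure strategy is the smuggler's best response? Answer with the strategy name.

Route-2

If the smuggler plays Route-1, the inspector's expected payoff is (5/8)·4 + (3/8)·(-4) = 1.
If the smuggler plays Route-2, the inspector's expected payoff is (5/8)·(-4) + (3/8)·(-5) = -35/8.
The smuggler minimizes the inspector's payoff; the smallest is -35/8, so the best response is Route-2.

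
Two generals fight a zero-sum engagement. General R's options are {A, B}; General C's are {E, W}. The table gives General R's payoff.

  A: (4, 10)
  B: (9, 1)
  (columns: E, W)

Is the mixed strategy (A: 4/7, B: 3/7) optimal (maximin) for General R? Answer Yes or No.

Yes

Against E this mix gives (4/7)·4 + (3/7)·9 = 43/7.
Against W this mix gives (4/7)·10 + (3/7)·1 = 43/7.
All of General C's active replies (E, W) yield 43/7, and no column does worse for General R. The mix makes General C indifferent and guarantees 43/7, so it is optimal.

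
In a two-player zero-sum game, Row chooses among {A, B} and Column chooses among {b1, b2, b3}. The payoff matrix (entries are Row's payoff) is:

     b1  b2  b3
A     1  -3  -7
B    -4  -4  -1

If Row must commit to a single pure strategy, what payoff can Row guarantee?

Row minima: A → -7, B → -4.
The best of these is -4.

-4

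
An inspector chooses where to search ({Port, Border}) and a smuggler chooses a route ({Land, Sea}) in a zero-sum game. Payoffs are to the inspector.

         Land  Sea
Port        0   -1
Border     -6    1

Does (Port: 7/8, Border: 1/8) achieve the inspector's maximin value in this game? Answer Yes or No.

Against Land this mix gives (7/8)·0 + (1/8)·(-6) = -3/4.
Against Sea this mix gives (7/8)·(-1) + (1/8)·1 = -3/4.
All of the smuggler's active replies (Land, Sea) yield -3/4, and no column does worse for the inspector. The mix makes the smuggler indifferent and guarantees -3/4, so it is optimal.

Yes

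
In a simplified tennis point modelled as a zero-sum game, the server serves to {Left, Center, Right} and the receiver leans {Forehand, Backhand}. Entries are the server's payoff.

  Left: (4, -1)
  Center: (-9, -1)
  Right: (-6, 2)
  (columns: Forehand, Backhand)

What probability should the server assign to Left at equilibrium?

8/13

Row minima: Left → -1, Center → -9, Right → -6; maximin = -1.
Column maxima: Forehand → 4, Backhand → 2; minimax = 2.
-1 ≠ 2, so there is no saddle point; optimal play is mixed.
Center is strictly dominated by Right, so the server never plays it.
On the remaining 2×2 (Left, Right vs Forehand, Backhand):
Let the server play Left with probability p. Expected payoff against Forehand: 4p + (-6)(1−p) = 10p − 6; against Backhand: (-1)p + 2(1−p) = −3p + 2.
Setting these equal: 10p − 6 = −3p + 2 ⇒ 13p = 8 ⇒ p = 8/13, and the value is (10)·(8/13) − 6 = 2/13.
For the receiver: with q = P(Forehand), equating Left's and Right's payoffs gives 5q − 1 = −8q + 2 ⇒ q = 3/13.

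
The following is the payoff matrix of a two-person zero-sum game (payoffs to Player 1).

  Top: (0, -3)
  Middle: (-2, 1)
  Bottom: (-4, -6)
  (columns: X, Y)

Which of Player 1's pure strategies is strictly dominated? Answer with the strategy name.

Top gives a strictly higher payoff than Bottom against every column: 0 > -4, -3 > -6.
So Bottom is strictly dominated and Player 1 never plays it.

Bottom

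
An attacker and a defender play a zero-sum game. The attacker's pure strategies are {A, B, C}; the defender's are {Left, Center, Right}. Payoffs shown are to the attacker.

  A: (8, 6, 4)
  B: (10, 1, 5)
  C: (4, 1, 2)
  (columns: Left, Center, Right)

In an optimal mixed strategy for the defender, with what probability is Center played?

Row minima: A → 4, B → 1, C → 1; maximin = 4.
Column maxima: Left → 10, Center → 6, Right → 5; minimax = 5.
4 ≠ 5, so there is no saddle point; optimal play is mixed.
C is strictly dominated by A, so the attacker never plays it.
Left is strictly dominated by Center (it gives the attacker strictly more in every row), so the defender never plays it.
On the remaining 2×2 (A, B vs Center, Right):
Let the attacker play A with probability p. Expected payoff against Center: 6p + 1(1−p) = 5p + 1; against Right: 4p + 5(1−p) = −p + 5.
Setting these equal: 5p + 1 = −p + 5 ⇒ 6p = 4 ⇒ p = 2/3, and the value is (5)·(2/3) + 1 = 13/3.
For the defender: with q = P(Center), equating A's and B's payoffs gives 2q + 4 = −4q + 5 ⇒ q = 1/6.

1/6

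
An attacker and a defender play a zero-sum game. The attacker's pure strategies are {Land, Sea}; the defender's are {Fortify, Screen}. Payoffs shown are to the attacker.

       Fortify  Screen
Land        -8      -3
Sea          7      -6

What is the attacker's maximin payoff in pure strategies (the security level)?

Row minima: Land → -8, Sea → -6.
The best of these is -6.

-6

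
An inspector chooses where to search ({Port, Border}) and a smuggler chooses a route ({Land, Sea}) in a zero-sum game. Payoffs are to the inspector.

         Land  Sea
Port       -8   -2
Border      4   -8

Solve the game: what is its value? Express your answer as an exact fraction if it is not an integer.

Row minima: Port → -8, Border → -8; maximin = -8.
Column maxima: Land → 4, Sea → -2; minimax = -2.
-8 ≠ -2, so there is no saddle point; optimal play is mixed.
Let the inspector play Port with probability p. Expected payoff against Land: (-8)p + 4(1−p) = −12p + 4; against Sea: (-2)p + (-8)(1−p) = 6p − 8.
Setting these equal: −12p + 4 = 6p − 8 ⇒ −18p = -12 ⇒ p = 2/3, and the value is (-12)·(2/3) + 4 = -4.
For the smuggler: with q = P(Land), equating Port's and Border's payoffs gives −6q − 2 = 12q − 8 ⇒ q = 1/3.

-4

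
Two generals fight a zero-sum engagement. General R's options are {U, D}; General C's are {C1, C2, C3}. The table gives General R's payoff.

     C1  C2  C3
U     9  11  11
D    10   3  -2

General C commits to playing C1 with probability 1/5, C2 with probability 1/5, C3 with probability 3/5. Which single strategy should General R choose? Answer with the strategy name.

Expected payoff of U: (1/5)·9 + (1/5)·11 + (3/5)·11 = 53/5.
Expected payoff of D: (1/5)·10 + (1/5)·3 + (3/5)·(-2) = 7/5.
The largest is 53/5, so General R's best response is U.

U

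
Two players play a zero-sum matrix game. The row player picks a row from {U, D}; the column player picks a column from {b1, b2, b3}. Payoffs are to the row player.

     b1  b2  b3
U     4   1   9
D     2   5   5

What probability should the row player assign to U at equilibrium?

1/2

Row minima: U → 1, D → 2; maximin = 2.
Column maxima: b1 → 4, b2 → 5, b3 → 9; minimax = 4.
2 ≠ 4, so there is no saddle point; optimal play is mixed.
b3 is strictly dominated by b1 (it gives the row player strictly more in every row), so the column player never plays it.
On the remaining 2×2 (U, D vs b1, b2):
Let the row player play U with probability p. Expected payoff against b1: 4p + 2(1−p) = 2p + 2; against b2: 1p + 5(1−p) = −4p + 5.
Setting these equal: 2p + 2 = −4p + 5 ⇒ 6p = 3 ⇒ p = 1/2, and the value is (2)·(1/2) + 2 = 3.
For the column player: with q = P(b1), equating U's and D's payoffs gives 3q + 1 = −3q + 5 ⇒ q = 2/3.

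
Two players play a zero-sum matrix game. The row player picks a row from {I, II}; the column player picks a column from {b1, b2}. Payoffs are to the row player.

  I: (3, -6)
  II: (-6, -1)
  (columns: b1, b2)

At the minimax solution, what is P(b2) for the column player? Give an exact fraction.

9/14

Row minima: I → -6, II → -6; maximin = -6.
Column maxima: b1 → 3, b2 → -1; minimax = -1.
-6 ≠ -1, so there is no saddle point; optimal play is mixed.
Let the row player play I with probability p. Expected payoff against b1: 3p + (-6)(1−p) = 9p − 6; against b2: (-6)p + (-1)(1−p) = −5p − 1.
Setting these equal: 9p − 6 = −5p − 1 ⇒ 14p = 5 ⇒ p = 5/14, and the value is (9)·(5/14) − 6 = -39/14.
For the column player: with q = P(b1), equating I's and II's payoffs gives 9q − 6 = −5q − 1 ⇒ q = 5/14.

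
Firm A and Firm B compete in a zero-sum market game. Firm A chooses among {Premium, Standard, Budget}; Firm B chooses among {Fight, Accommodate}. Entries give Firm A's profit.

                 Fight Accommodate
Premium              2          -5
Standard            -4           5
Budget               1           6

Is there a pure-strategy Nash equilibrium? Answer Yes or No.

No

Row minima: Premium → -5, Standard → -4, Budget → 1; maximin = 1.
Column maxima: Fight → 2, Accommodate → 6; minimax = 2.
1 ≠ 2, so no pure-strategy equilibrium exists.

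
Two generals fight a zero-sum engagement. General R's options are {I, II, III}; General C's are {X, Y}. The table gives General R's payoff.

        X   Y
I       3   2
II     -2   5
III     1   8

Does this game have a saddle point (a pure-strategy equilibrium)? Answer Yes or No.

No

Row minima: I → 2, II → -2, III → 1; maximin = 2.
Column maxima: X → 3, Y → 8; minimax = 3.
2 ≠ 3, so no pure-strategy equilibrium exists.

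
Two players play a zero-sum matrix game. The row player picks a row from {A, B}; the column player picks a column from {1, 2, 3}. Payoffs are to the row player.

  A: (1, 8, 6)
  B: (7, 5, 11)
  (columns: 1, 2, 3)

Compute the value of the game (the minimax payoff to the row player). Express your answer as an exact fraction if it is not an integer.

17/3

Row minima: A → 1, B → 5; maximin = 5.
Column maxima: 1 → 7, 2 → 8, 3 → 11; minimax = 7.
5 ≠ 7, so there is no saddle point; optimal play is mixed.
3 is strictly dominated by 1 (it gives the row player strictly more in every row), so the column player never plays it.
On the remaining 2×2 (A, B vs 1, 2):
Let the row player play A with probability p. Expected payoff against 1: 1p + 7(1−p) = −6p + 7; against 2: 8p + 5(1−p) = 3p + 5.
Setting these equal: −6p + 7 = 3p + 5 ⇒ −9p = -2 ⇒ p = 2/9, and the value is (-6)·(2/9) + 7 = 17/3.
For the column player: with q = P(1), equating A's and B's payoffs gives −7q + 8 = 2q + 5 ⇒ q = 1/3.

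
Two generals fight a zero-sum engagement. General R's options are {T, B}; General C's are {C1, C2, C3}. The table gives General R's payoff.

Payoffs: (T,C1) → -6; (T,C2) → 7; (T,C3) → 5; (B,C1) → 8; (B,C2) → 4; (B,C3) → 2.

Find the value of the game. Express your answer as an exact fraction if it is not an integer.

52/17

Row minima: T → -6, B → 2; maximin = 2.
Column maxima: C1 → 8, C2 → 7, C3 → 5; minimax = 5.
2 ≠ 5, so there is no saddle point; optimal play is mixed.
C2 is strictly dominated by C3 (it gives General R strictly more in every row), so General C never plays it.
On the remaining 2×2 (T, B vs C1, C3):
Let General R play T with probability p. Expected payoff against C1: (-6)p + 8(1−p) = −14p + 8; against C3: 5p + 2(1−p) = 3p + 2.
Setting these equal: −14p + 8 = 3p + 2 ⇒ −17p = -6 ⇒ p = 6/17, and the value is (-14)·(6/17) + 8 = 52/17.
For General C: with q = P(C1), equating T's and B's payoffs gives −11q + 5 = 6q + 2 ⇒ q = 3/17.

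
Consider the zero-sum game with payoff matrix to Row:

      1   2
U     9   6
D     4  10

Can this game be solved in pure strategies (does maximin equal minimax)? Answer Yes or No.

No

Row minima: U → 6, D → 4; maximin = 6.
Column maxima: 1 → 9, 2 → 10; minimax = 9.
6 ≠ 9, so no pure-strategy equilibrium exists.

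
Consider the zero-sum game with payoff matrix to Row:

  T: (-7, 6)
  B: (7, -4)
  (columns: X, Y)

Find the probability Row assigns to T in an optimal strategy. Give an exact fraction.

11/24

Row minima: T → -7, B → -4; maximin = -4.
Column maxima: X → 7, Y → 6; minimax = 6.
-4 ≠ 6, so there is no saddle point; optimal play is mixed.
Let Row play T with probability p. Expected payoff against X: (-7)p + 7(1−p) = −14p + 7; against Y: 6p + (-4)(1−p) = 10p − 4.
Setting these equal: −14p + 7 = 10p − 4 ⇒ −24p = -11 ⇒ p = 11/24, and the value is (-14)·(11/24) + 7 = 7/12.
For Column: with q = P(X), equating T's and B's payoffs gives −13q + 6 = 11q − 4 ⇒ q = 5/12.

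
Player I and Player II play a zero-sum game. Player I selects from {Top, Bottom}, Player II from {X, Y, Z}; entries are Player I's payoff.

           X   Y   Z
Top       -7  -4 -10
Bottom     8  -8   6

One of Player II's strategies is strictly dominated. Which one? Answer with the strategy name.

X

Z holds Player I's payoff strictly below X in every row: -10 < -7, 6 < 8.
So X is strictly dominated for Player II.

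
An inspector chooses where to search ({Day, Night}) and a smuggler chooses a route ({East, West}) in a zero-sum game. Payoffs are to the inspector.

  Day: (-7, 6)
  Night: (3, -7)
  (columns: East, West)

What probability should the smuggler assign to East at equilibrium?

Row minima: Day → -7, Night → -7; maximin = -7.
Column maxima: East → 3, West → 6; minimax = 3.
-7 ≠ 3, so there is no saddle point; optimal play is mixed.
Let the inspector play Day with probability p. Expected payoff against East: (-7)p + 3(1−p) = −10p + 3; against West: 6p + (-7)(1−p) = 13p − 7.
Setting these equal: −10p + 3 = 13p − 7 ⇒ −23p = -10 ⇒ p = 10/23, and the value is (-10)·(10/23) + 3 = -31/23.
For the smuggler: with q = P(East), equating Day's and Night's payoffs gives −13q + 6 = 10q − 7 ⇒ q = 13/23.

13/23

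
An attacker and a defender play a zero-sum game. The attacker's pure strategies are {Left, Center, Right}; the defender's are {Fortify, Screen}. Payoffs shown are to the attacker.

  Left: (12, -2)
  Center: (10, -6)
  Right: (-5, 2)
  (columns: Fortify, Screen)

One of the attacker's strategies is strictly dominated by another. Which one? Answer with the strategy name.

Left gives a strictly higher payoff than Center against every column: 12 > 10, -2 > -6.
So Center is strictly dominated and the attacker never plays it.

Center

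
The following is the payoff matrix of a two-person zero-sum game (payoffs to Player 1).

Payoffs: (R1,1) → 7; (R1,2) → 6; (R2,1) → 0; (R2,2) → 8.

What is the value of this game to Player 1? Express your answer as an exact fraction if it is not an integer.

56/9

Row minima: R1 → 6, R2 → 0; maximin = 6.
Column maxima: 1 → 7, 2 → 8; minimax = 7.
6 ≠ 7, so there is no saddle point; optimal play is mixed.
Let Player 1 play R1 with probability p. Expected payoff against 1: 7p + 0(1−p) = 7p; against 2: 6p + 8(1−p) = −2p + 8.
Setting these equal: 7p = −2p + 8 ⇒ 9p = 8 ⇒ p = 8/9, and the value is (7)·(8/9) = 56/9.
For Player 2: with q = P(1), equating R1's and R2's payoffs gives q + 6 = −8q + 8 ⇒ q = 2/9.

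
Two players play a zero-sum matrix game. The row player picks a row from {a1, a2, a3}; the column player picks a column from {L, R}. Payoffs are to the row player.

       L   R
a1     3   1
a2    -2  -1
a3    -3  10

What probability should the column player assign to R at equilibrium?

2/5

Row minima: a1 → 1, a2 → -2, a3 → -3; maximin = 1.
Column maxima: L → 3, R → 10; minimax = 3.
1 ≠ 3, so there is no saddle point; optimal play is mixed.
a2 is strictly dominated by a1, so the row player never plays it.
On the remaining 2×2 (a1, a3 vs L, R):
Let the row player play a1 with probability p. Expected payoff against L: 3p + (-3)(1−p) = 6p − 3; against R: 1p + 10(1−p) = −9p + 10.
Setting these equal: 6p − 3 = −9p + 10 ⇒ 15p = 13 ⇒ p = 13/15, and the value is (6)·(13/15) − 3 = 11/5.
For the column player: with q = P(L), equating a1's and a3's payoffs gives 2q + 1 = −13q + 10 ⇒ q = 3/5.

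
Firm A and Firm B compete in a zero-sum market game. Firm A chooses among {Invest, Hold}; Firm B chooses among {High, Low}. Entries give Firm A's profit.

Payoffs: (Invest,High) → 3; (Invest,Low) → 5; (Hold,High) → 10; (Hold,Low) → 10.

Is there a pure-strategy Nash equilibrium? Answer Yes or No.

Yes

Row minima: Invest → 3, Hold → 10; maximin = 10.
Column maxima: High → 10, Low → 10; minimax = 10.
maximin = minimax = 10, so a saddle point exists.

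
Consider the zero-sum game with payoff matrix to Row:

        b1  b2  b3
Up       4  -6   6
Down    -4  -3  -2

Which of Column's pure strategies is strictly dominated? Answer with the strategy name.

b1 holds Row's payoff strictly below b3 in every row: 4 < 6, -4 < -2.
So b3 is strictly dominated for Column.

b3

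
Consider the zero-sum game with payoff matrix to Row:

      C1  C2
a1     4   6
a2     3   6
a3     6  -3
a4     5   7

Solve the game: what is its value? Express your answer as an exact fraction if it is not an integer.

57/11

Row minima: a1 → 4, a2 → 3, a3 → -3, a4 → 5; maximin = 5.
Column maxima: C1 → 6, C2 → 7; minimax = 6.
5 ≠ 6, so there is no saddle point; optimal play is mixed.
a1 is strictly dominated by a4, so Row never plays it.
a2 is strictly dominated by a4, so Row never plays it.
On the remaining 2×2 (a3, a4 vs C1, C2):
Let Row play a3 with probability p. Expected payoff against C1: 6p + 5(1−p) = p + 5; against C2: (-3)p + 7(1−p) = −10p + 7.
Setting these equal: p + 5 = −10p + 7 ⇒ 11p = 2 ⇒ p = 2/11, and the value is (1)·(2/11) + 5 = 57/11.
For Column: with q = P(C1), equating a3's and a4's payoffs gives 9q − 3 = −2q + 7 ⇒ q = 10/11.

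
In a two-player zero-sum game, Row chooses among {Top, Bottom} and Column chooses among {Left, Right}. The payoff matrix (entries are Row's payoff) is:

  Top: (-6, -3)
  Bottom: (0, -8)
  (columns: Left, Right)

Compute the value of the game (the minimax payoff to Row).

-48/11

Row minima: Top → -6, Bottom → -8; maximin = -6.
Column maxima: Left → 0, Right → -3; minimax = -3.
-6 ≠ -3, so there is no saddle point; optimal play is mixed.
Let Row play Top with probability p. Expected payoff against Left: (-6)p + 0(1−p) = −6p; against Right: (-3)p + (-8)(1−p) = 5p − 8.
Setting these equal: −6p = 5p − 8 ⇒ −11p = -8 ⇒ p = 8/11, and the value is (-6)·(8/11) = -48/11.
For Column: with q = P(Left), equating Top's and Bottom's payoffs gives −3q − 3 = 8q − 8 ⇒ q = 5/11.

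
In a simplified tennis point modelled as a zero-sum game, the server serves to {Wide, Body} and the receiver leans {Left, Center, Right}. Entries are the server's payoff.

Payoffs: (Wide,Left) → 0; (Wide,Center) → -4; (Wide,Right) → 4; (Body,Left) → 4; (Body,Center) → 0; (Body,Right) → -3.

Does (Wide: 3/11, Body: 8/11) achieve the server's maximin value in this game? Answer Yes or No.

Yes

Against Left this mix gives (3/11)·0 + (8/11)·4 = 32/11.
Against Center this mix gives (3/11)·(-4) + (8/11)·0 = -12/11.
Against Right this mix gives (3/11)·4 + (8/11)·(-3) = -12/11.
All of the receiver's active replies (Center, Right) yield -12/11, and no column does worse for the server. The mix makes the receiver indifferent and guarantees -12/11, so it is optimal.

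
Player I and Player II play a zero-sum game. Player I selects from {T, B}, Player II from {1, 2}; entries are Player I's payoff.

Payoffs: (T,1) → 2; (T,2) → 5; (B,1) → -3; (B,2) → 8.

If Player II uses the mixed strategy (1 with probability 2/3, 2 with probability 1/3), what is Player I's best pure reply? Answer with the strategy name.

T

Expected payoff of T: (2/3)·2 + (1/3)·5 = 3.
Expected payoff of B: (2/3)·(-3) + (1/3)·8 = 2/3.
The largest is 3, so Player I's best response is T.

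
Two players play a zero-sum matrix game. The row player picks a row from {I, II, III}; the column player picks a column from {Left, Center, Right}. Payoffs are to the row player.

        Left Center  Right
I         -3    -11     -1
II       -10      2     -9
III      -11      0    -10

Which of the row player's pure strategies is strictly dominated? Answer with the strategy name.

III

II gives a strictly higher payoff than III against every column: -10 > -11, 2 > 0, -9 > -10.
So III is strictly dominated and the row player never plays it.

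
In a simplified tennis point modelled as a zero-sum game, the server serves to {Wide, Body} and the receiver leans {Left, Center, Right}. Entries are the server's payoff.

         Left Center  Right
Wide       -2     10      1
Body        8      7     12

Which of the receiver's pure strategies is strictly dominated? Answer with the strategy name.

Left holds the server's payoff strictly below Right in every row: -2 < 1, 8 < 12.
So Right is strictly dominated for the receiver.

Right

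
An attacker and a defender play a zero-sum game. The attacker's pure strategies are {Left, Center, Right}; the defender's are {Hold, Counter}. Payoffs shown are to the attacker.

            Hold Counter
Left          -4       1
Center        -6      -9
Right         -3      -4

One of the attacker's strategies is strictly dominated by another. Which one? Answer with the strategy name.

Left gives a strictly higher payoff than Center against every column: -4 > -6, 1 > -9.
So Center is strictly dominated and the attacker never plays it.

Center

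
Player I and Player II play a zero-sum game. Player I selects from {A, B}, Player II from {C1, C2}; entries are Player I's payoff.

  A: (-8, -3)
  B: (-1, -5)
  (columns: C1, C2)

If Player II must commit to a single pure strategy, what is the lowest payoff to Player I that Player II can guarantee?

Column maxima: C1 → -1, C2 → -3.
The smallest of these is -3.

-3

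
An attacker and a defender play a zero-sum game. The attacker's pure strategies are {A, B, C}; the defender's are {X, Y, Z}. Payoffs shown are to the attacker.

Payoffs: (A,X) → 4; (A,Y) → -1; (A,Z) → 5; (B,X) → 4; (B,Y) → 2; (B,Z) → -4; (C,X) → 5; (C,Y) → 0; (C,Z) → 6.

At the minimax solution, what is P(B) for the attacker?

Row minima: A → -1, B → -4, C → 0; maximin = 0.
Column maxima: X → 5, Y → 2, Z → 6; minimax = 2.
0 ≠ 2, so there is no saddle point; optimal play is mixed.
A is strictly dominated by C, so the attacker never plays it.
X is strictly dominated by Y (it gives the attacker strictly more in every row), so the defender never plays it.
On the remaining 2×2 (B, C vs Y, Z):
Let the attacker play B with probability p. Expected payoff against Y: 2p + 0(1−p) = 2p; against Z: (-4)p + 6(1−p) = −10p + 6.
Setting these equal: 2p = −10p + 6 ⇒ 12p = 6 ⇒ p = 1/2, and the value is (2)·(1/2) = 1.
For the defender: with q = P(Y), equating B's and C's payoffs gives 6q − 4 = −6q + 6 ⇒ q = 5/6.

1/2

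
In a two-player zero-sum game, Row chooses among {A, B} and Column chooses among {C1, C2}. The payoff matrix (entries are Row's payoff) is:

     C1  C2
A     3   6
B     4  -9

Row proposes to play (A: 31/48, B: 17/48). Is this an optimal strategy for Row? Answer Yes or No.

Against C1 this mix gives (31/48)·3 + (17/48)·4 = 161/48.
Against C2 this mix gives (31/48)·6 + (17/48)·(-9) = 11/16.
Column will play C2, holding Row to 11/16. Shifting weight toward the row that does better against C2 would raise this floor (the equalizing mix achieves 51/16 against both C2 and C1), so the proposed strategy is not optimal.

No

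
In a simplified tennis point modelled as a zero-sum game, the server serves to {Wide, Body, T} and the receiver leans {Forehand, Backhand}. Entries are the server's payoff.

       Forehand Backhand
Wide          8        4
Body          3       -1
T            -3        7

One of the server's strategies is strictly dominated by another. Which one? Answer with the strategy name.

Body

Wide gives a strictly higher payoff than Body against every column: 8 > 3, 4 > -1.
So Body is strictly dominated and the server never plays it.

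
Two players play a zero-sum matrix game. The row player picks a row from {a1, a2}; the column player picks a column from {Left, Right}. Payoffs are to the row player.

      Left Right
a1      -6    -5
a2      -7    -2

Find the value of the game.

Row minima: a1 → -6, a2 → -7; maximin = -6.
Column maxima: Left → -6, Right → -2; minimax = -6.
Since maximin = minimax = -6, there is a saddle point and the value is -6.

-6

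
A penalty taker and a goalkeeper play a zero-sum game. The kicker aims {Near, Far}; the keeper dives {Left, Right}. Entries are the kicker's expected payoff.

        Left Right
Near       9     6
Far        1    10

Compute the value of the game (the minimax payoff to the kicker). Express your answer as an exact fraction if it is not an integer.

Row minima: Near → 6, Far → 1; maximin = 6.
Column maxima: Left → 9, Right → 10; minimax = 9.
6 ≠ 9, so there is no saddle point; optimal play is mixed.
Let the kicker play Near with probability p. Expected payoff against Left: 9p + 1(1−p) = 8p + 1; against Right: 6p + 10(1−p) = −4p + 10.
Setting these equal: 8p + 1 = −4p + 10 ⇒ 12p = 9 ⇒ p = 3/4, and the value is (8)·(3/4) + 1 = 7.
For the keeper: with q = P(Left), equating Near's and Far's payoffs gives 3q + 6 = −9q + 10 ⇒ q = 1/3.

7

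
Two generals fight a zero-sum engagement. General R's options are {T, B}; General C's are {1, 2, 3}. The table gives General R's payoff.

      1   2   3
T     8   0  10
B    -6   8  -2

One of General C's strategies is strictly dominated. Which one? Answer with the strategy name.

1 holds General R's payoff strictly below 3 in every row: 8 < 10, -6 < -2.
So 3 is strictly dominated for General C.

3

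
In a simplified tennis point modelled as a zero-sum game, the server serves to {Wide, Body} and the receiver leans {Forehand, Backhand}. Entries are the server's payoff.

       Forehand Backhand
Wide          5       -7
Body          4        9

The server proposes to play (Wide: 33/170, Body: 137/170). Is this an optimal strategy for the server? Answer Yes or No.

No

Against Forehand this mix gives (33/170)·5 + (137/170)·4 = 713/170.
Against Backhand this mix gives (33/170)·(-7) + (137/170)·9 = 501/85.
The receiver will play Forehand, holding the server to 713/170. Shifting weight toward the row that does better against Forehand would raise this floor (the equalizing mix achieves 73/17 against both Forehand and Backhand), so the proposed strategy is not optimal.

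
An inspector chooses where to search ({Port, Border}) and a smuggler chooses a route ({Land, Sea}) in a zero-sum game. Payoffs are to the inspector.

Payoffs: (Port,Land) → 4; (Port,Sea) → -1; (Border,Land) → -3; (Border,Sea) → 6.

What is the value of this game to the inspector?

Row minima: Port → -1, Border → -3; maximin = -1.
Column maxima: Land → 4, Sea → 6; minimax = 4.
-1 ≠ 4, so there is no saddle point; optimal play is mixed.
Let the inspector play Port with probability p. Expected payoff against Land: 4p + (-3)(1−p) = 7p − 3; against Sea: (-1)p + 6(1−p) = −7p + 6.
Setting these equal: 7p − 3 = −7p + 6 ⇒ 14p = 9 ⇒ p = 9/14, and the value is (7)·(9/14) − 3 = 3/2.
For the smuggler: with q = P(Land), equating Port's and Border's payoffs gives 5q − 1 = −9q + 6 ⇒ q = 1/2.

3/2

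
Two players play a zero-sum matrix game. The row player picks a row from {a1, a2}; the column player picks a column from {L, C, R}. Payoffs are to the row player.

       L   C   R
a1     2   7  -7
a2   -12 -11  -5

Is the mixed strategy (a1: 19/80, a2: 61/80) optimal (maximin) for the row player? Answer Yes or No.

No

Against L this mix gives (19/80)·2 + (61/80)·(-12) = -347/40.
Against C this mix gives (19/80)·7 + (61/80)·(-11) = -269/40.
Against R this mix gives (19/80)·(-7) + (61/80)·(-5) = -219/40.
The column player will play L, holding the row player to -347/40. Shifting weight toward the row that does better against L would raise this floor (the equalizing mix achieves -47/8 against both L and R), so the proposed strategy is not optimal.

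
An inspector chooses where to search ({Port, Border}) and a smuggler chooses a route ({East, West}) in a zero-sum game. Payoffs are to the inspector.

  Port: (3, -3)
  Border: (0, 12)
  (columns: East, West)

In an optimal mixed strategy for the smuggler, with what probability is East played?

Row minima: Port → -3, Border → 0; maximin = 0.
Column maxima: East → 3, West → 12; minimax = 3.
0 ≠ 3, so there is no saddle point; optimal play is mixed.
Let the inspector play Port with probability p. Expected payoff against East: 3p + 0(1−p) = 3p; against West: (-3)p + 12(1−p) = −15p + 12.
Setting these equal: 3p = −15p + 12 ⇒ 18p = 12 ⇒ p = 2/3, and the value is (3)·(2/3) = 2.
For the smuggler: with q = P(East), equating Port's and Border's payoffs gives 6q − 3 = −12q + 12 ⇒ q = 5/6.

5/6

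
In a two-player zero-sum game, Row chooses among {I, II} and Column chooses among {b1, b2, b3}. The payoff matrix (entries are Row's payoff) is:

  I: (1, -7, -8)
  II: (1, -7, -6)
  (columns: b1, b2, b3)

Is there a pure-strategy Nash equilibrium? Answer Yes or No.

Row minima: I → -8, II → -7; maximin = -7.
Column maxima: b1 → 1, b2 → -7, b3 → -6; minimax = -7.
maximin = minimax = -7, so a saddle point exists.

Yes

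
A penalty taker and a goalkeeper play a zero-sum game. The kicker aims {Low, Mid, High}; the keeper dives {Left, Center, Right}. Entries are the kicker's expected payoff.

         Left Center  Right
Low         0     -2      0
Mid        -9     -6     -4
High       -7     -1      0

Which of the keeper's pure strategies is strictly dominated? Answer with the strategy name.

Right

Center holds the kicker's payoff strictly below Right in every row: -2 < 0, -6 < -4, -1 < 0.
So Right is strictly dominated for the keeper.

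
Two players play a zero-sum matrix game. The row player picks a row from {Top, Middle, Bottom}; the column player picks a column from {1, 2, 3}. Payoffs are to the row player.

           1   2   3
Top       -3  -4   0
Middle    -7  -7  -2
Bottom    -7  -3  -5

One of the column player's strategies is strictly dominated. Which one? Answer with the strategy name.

1 holds the row player's payoff strictly below 3 in every row: -3 < 0, -7 < -2, -7 < -5.
So 3 is strictly dominated for the column player.

3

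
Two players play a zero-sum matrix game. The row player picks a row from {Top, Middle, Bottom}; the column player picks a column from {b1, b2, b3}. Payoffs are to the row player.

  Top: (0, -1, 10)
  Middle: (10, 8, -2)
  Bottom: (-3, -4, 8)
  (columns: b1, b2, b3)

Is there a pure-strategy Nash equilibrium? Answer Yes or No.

Row minima: Top → -1, Middle → -2, Bottom → -4; maximin = -1.
Column maxima: b1 → 10, b2 → 8, b3 → 10; minimax = 8.
-1 ≠ 8, so no pure-strategy equilibrium exists.

No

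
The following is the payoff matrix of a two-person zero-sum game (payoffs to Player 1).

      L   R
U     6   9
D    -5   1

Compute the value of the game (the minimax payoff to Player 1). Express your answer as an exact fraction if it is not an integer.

Row minima: U → 6, D → -5; maximin = 6.
Column maxima: L → 6, R → 9; minimax = 6.
Since maximin = minimax = 6, there is a saddle point and the value is 6.

6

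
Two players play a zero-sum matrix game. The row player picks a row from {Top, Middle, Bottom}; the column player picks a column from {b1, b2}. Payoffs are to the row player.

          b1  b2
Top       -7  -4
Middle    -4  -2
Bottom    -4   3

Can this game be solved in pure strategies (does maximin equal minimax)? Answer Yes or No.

Row minima: Top → -7, Middle → -4, Bottom → -4; maximin = -4.
Column maxima: b1 → -4, b2 → 3; minimax = -4.
maximin = minimax = -4, so a saddle point exists.

Yes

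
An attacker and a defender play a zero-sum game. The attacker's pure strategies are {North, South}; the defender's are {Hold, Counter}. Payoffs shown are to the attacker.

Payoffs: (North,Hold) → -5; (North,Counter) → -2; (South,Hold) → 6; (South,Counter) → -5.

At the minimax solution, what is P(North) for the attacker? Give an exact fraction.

Row minima: North → -5, South → -5; maximin = -5.
Column maxima: Hold → 6, Counter → -2; minimax = -2.
-5 ≠ -2, so there is no saddle point; optimal play is mixed.
Let the attacker play North with probability p. Expected payoff against Hold: (-5)p + 6(1−p) = −11p + 6; against Counter: (-2)p + (-5)(1−p) = 3p − 5.
Setting these equal: −11p + 6 = 3p − 5 ⇒ −14p = -11 ⇒ p = 11/14, and the value is (-11)·(11/14) + 6 = -37/14.
For the defender: with q = P(Hold), equating North's and South's payoffs gives −3q − 2 = 11q − 5 ⇒ q = 3/14.

11/14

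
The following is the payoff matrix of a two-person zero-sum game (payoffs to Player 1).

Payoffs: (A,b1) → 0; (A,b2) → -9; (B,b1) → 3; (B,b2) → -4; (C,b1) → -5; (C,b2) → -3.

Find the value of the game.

Row minima: A → -9, B → -4, C → -5; maximin = -4.
Column maxima: b1 → 3, b2 → -3; minimax = -3.
-4 ≠ -3, so there is no saddle point; optimal play is mixed.
A is strictly dominated by B, so Player 1 never plays it.
On the remaining 2×2 (B, C vs b1, b2):
Let Player 1 play B with probability p. Expected payoff against b1: 3p + (-5)(1−p) = 8p − 5; against b2: (-4)p + (-3)(1−p) = −p − 3.
Setting these equal: 8p − 5 = −p − 3 ⇒ 9p = 2 ⇒ p = 2/9, and the value is (8)·(2/9) − 5 = -29/9.
For Player 2: with q = P(b1), equating B's and C's payoffs gives 7q − 4 = −2q − 3 ⇒ q = 1/9.

-29/9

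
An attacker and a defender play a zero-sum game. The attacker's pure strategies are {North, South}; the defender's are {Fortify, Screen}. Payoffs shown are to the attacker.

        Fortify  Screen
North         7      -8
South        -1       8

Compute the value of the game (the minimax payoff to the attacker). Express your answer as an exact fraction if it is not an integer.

2

Row minima: North → -8, South → -1; maximin = -1.
Column maxima: Fortify → 7, Screen → 8; minimax = 7.
-1 ≠ 7, so there is no saddle point; optimal play is mixed.
Let the attacker play North with probability p. Expected payoff against Fortify: 7p + (-1)(1−p) = 8p − 1; against Screen: (-8)p + 8(1−p) = −16p + 8.
Setting these equal: 8p − 1 = −16p + 8 ⇒ 24p = 9 ⇒ p = 3/8, and the value is (8)·(3/8) − 1 = 2.
For the defender: with q = P(Fortify), equating North's and South's payoffs gives 15q − 8 = −9q + 8 ⇒ q = 2/3.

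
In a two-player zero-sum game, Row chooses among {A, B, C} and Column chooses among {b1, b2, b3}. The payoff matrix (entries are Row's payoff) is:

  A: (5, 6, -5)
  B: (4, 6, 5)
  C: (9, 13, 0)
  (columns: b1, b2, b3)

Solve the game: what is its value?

9/2

Row minima: A → -5, B → 4, C → 0; maximin = 4.
Column maxima: b1 → 9, b2 → 13, b3 → 5; minimax = 5.
4 ≠ 5, so there is no saddle point; optimal play is mixed.
A is strictly dominated by C, so Row never plays it.
b2 is strictly dominated by b1 (it gives Row strictly more in every row), so Column never plays it.
On the remaining 2×2 (B, C vs b1, b3):
Let Row play B with probability p. Expected payoff against b1: 4p + 9(1−p) = −5p + 9; against b3: 5p + 0(1−p) = 5p.
Setting these equal: −5p + 9 = 5p ⇒ −10p = -9 ⇒ p = 9/10, and the value is (-5)·(9/10) + 9 = 9/2.
For Column: with q = P(b1), equating B's and C's payoffs gives −q + 5 = 9q ⇒ q = 1/2.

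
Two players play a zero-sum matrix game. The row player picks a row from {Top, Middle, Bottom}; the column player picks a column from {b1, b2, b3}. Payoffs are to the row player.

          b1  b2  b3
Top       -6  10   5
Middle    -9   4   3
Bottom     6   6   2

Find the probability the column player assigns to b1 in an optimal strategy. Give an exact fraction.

1/5

Row minima: Top → -6, Middle → -9, Bottom → 2; maximin = 2.
Column maxima: b1 → 6, b2 → 10, b3 → 5; minimax = 5.
2 ≠ 5, so there is no saddle point; optimal play is mixed.
Middle is strictly dominated by Top, so the row player never plays it.
b2 is strictly dominated by b3 (it gives the row player strictly more in every row), so the column player never plays it.
On the remaining 2×2 (Top, Bottom vs b1, b3):
Let the row player play Top with probability p. Expected payoff against b1: (-6)p + 6(1−p) = −12p + 6; against b3: 5p + 2(1−p) = 3p + 2.
Setting these equal: −12p + 6 = 3p + 2 ⇒ −15p = -4 ⇒ p = 4/15, and the value is (-12)·(4/15) + 6 = 14/5.
For the column player: with q = P(b1), equating Top's and Bottom's payoffs gives −11q + 5 = 4q + 2 ⇒ q = 1/5.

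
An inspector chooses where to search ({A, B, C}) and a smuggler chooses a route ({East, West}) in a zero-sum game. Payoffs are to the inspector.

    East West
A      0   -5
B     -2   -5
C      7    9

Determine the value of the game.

7

Row minima: A → -5, B → -5, C → 7; maximin = 7.
Column maxima: East → 7, West → 9; minimax = 7.
Since maximin = minimax = 7, there is a saddle point and the value is 7.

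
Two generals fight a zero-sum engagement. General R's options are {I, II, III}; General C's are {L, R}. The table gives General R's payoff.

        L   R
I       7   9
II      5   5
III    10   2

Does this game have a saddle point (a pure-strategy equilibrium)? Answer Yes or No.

No

Row minima: I → 7, II → 5, III → 2; maximin = 7.
Column maxima: L → 10, R → 9; minimax = 9.
7 ≠ 9, so no pure-strategy equilibrium exists.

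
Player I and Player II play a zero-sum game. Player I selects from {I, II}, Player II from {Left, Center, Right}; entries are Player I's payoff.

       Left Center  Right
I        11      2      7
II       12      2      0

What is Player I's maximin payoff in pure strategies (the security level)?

Row minima: I → 2, II → 0.
The best of these is 2.

2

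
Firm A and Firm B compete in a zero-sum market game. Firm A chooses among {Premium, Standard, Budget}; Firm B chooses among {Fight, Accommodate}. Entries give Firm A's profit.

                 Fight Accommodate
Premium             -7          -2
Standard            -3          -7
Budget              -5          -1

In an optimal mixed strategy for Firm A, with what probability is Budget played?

Row minima: Premium → -7, Standard → -7, Budget → -5; maximin = -5.
Column maxima: Fight → -3, Accommodate → -1; minimax = -3.
-5 ≠ -3, so there is no saddle point; optimal play is mixed.
Premium is strictly dominated by Budget, so Firm A never plays it.
On the remaining 2×2 (Standard, Budget vs Fight, Accommodate):
Let Firm A play Standard with probability p. Expected payoff against Fight: (-3)p + (-5)(1−p) = 2p − 5; against Accommodate: (-7)p + (-1)(1−p) = −6p − 1.
Setting these equal: 2p − 5 = −6p − 1 ⇒ 8p = 4 ⇒ p = 1/2, and the value is (2)·(1/2) − 5 = -4.
For Firm B: with q = P(Fight), equating Standard's and Budget's payoffs gives 4q − 7 = −4q − 1 ⇒ q = 3/4.

1/2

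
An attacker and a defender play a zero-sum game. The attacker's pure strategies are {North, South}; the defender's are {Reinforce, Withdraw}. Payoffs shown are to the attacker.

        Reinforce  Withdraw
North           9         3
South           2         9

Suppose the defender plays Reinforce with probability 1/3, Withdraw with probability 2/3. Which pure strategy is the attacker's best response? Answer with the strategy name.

Expected payoff of North: (1/3)·9 + (2/3)·3 = 5.
Expected payoff of South: (1/3)·2 + (2/3)·9 = 20/3.
The largest is 20/3, so the attacker's best response is South.

South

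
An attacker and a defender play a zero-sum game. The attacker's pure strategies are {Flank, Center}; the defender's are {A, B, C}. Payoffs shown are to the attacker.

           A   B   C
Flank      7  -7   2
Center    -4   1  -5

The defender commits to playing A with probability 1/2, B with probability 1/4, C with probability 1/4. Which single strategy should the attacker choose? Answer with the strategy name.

Flank

Expected payoff of Flank: (1/2)·7 + (1/4)·(-7) + (1/4)·2 = 9/4.
Expected payoff of Center: (1/2)·(-4) + (1/4)·1 + (1/4)·(-5) = -3.
The largest is 9/4, so the attacker's best response is Flank.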